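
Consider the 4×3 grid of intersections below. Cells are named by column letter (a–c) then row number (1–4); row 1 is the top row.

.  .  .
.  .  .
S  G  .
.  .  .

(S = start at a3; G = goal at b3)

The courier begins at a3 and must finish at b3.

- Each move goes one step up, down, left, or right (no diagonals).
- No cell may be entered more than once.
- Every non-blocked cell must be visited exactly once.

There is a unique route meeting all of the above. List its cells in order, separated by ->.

Need to visit all 12 open cells exactly once, starting at a3 and ending at b3.
Cell a4 has only two open neighbours (a3 and b4), so the path must pass straight through it: one of those is the cell it's entered from and the other is where it exits.
Route from a3: down 1 to a4, right 2 to c4, up 3 to c1, left 2 to a1, down 1 to a2, right 1 to b2, down 1 to b3 — 11 moves in all.
Check: all 12 open cells covered.

a3 -> a4 -> b4 -> c4 -> c3 -> c2 -> c1 -> b1 -> a1 -> a2 -> b2 -> b3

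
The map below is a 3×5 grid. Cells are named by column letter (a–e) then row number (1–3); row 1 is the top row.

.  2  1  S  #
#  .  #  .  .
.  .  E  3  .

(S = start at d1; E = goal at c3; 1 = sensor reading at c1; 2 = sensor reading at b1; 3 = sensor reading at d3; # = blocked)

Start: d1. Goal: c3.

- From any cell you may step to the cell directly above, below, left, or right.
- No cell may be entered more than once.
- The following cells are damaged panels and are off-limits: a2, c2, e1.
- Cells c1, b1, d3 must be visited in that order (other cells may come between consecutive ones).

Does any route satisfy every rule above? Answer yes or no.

no

Even ignoring the required order, no revisit-free route from d1 to c3 manages to pass through all of c1, b1, and d3: branching out from d1, every path either misses one of them or, having collected them, can no longer reach c3 without re-entering a cell.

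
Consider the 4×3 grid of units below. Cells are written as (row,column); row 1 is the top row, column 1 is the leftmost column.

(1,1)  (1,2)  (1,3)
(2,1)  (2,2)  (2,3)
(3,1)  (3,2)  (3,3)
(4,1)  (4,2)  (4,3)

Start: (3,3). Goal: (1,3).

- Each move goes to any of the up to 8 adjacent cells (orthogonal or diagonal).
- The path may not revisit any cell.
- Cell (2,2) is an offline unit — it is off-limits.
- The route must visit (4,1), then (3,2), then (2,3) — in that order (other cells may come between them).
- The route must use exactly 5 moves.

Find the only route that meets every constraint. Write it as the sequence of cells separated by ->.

The waypoints must appear in the order (4,1), (3,2), (2,3), with no cell reused.
Route from (3,3): down-left to (4,2), left to (4,1), 2× up-right (reaching (2,3)), up to (1,3) — 5 moves in all.
Check: order respected ((4,1) at step 2, (3,2) at step 3, (2,3) at step 4); 5 moves as required.

(3,3) -> (4,2) -> (4,1) -> (3,2) -> (2,3) -> (1,3)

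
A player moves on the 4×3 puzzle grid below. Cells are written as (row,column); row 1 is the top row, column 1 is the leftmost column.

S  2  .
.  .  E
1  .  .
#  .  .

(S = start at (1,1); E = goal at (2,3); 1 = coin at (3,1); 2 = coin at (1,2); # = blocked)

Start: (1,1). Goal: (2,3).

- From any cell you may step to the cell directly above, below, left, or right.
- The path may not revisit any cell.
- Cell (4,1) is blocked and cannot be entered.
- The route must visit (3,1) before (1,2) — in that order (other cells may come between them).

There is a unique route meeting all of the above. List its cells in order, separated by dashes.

(1,1) - (2,1) - (3,1) - (3,2) - (2,2) - (1,2) - (1,3) - (2,3)

The waypoints must appear in the order (3,1), (1,2), with no cell reused.
Route from (1,1): 2× down (reaching (3,1)), right to (3,2), 2× up (reaching (1,2)), right to (1,3), down to (2,3) — 7 moves in all.
Check: order respected (1 at step 2, 2 at step 5).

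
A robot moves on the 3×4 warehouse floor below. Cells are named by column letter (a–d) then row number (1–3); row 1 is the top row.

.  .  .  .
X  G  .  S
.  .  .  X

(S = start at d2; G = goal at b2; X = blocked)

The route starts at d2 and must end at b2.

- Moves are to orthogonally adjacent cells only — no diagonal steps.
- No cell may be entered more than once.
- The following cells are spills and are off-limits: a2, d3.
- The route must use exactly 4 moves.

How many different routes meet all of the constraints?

Need simple routes of exactly 4 moves from d2 to b2 (Manhattan distance 2, so 1 moves are spent on a detour and 1 undoing it).
Enumerating: d2 d1 c1 c2 b2 | d2 d1 c1 b1 b2 | d2 c2 c1 b1 b2 | d2 c2 c3 b3 b2.
That gives 4 routes.

4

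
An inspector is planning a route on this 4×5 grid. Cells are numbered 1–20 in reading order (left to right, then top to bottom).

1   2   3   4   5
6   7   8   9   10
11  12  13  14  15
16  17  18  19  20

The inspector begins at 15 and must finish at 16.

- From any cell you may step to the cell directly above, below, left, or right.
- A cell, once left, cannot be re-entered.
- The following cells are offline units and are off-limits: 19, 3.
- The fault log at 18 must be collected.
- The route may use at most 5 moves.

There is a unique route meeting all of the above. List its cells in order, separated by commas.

The 5-move cap with required stops at 18 leaves no slack for detours.
Route from 15: left 2 to 13, down 1 to 18, left 2 to 16 — 5 moves in all.
Check: all required cells visited; 5 ≤ 5 moves.

15, 14, 13, 18, 17, 16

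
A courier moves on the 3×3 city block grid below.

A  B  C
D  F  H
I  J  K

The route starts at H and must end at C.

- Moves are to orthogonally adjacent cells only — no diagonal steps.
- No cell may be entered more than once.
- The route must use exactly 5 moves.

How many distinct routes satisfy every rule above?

Need simple routes of exactly 5 moves from H to C (Manhattan distance 1, so 2 moves are spent on a detour and 2 undoing it).
Enumerating: H K J F B C | H F D A B C.
That gives 2 routes.

2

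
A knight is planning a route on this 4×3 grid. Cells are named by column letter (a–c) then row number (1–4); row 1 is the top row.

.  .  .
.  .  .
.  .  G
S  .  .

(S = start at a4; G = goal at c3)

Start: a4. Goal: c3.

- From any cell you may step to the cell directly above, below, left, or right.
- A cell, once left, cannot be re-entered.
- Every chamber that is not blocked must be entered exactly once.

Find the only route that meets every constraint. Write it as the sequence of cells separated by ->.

Need to visit all 12 open cells exactly once, starting at a4 and ending at c3.
Route from a4: up 3 to a1, right 2 to c1, down 1 to c2, left 1 to b2, down 2 to b4, right 1 to c4, up 1 to c3 — 11 moves in all.
Check: all 12 open cells covered.

a4 -> a3 -> a2 -> a1 -> b1 -> c1 -> c2 -> b2 -> b3 -> b4 -> c4 -> c3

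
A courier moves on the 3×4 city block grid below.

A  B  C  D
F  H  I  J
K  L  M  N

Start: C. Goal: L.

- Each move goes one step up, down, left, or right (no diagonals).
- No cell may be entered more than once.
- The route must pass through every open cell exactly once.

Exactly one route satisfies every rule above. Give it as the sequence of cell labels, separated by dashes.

C - D - J - N - M - I - H - B - A - F - K - L

Need to visit all 12 open cells exactly once, starting at C and ending at L.
Cell D has only two open neighbours (J and C), so the path must pass straight through it: one of those is the cell it's entered from and the other is where it exits.
Route from C: right 1 to D, down 2 to N, left 1 to M, up 1 to I, left 1 to H, up 1 to B, left 1 to A, down 2 to K, right 1 to L — 11 moves in all.
Check: all 12 open cells covered.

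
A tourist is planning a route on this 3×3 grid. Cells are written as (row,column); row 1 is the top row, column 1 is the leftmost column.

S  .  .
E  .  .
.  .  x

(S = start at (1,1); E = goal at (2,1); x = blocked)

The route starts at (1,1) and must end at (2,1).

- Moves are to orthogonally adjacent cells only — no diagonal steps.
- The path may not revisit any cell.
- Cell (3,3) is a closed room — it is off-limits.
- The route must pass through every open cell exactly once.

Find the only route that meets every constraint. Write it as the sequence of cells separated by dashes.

Need to visit all 8 open cells exactly once, starting at (1,1) and ending at (2,1).
Cell (2,3) has only two open neighbours ((1,3) and (2,2)), so the path must pass straight through it: one of those is the cell it's entered from and the other is where it exits.
Route from (1,1): 2× right (reaching (1,3)), down to (2,3), left to (2,2), down to (3,2), left to (3,1), up to (2,1) — 7 moves in all.
Check: all 8 open cells covered.

(1,1) - (1,2) - (1,3) - (2,3) - (2,2) - (3,2) - (3,1) - (2,1)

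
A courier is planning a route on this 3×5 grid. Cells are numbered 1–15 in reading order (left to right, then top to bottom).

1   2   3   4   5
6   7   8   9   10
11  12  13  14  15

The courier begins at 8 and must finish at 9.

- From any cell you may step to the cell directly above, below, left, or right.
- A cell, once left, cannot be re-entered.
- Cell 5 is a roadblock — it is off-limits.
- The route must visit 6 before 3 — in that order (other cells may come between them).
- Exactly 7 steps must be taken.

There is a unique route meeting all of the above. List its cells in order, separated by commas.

8, 7, 6, 1, 2, 3, 4, 9

The waypoints must appear in the order 6, 3, with no cell reused.
Route from 8: 2× left (reaching 6), up to 1, 3× right (reaching 4), down to 9 — 7 moves in all.
Check: order respected (6 at step 2, 3 at step 5); 7 moves as required.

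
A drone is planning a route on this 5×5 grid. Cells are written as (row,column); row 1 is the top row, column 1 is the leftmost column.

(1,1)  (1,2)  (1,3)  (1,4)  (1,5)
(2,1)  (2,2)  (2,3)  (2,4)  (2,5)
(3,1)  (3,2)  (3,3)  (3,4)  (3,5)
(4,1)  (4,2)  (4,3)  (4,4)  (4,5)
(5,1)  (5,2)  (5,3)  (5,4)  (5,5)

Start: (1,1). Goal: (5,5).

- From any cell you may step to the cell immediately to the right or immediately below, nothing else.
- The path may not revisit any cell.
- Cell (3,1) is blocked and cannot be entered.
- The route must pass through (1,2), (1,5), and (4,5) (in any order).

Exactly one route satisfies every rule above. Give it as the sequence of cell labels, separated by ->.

Moves only go right or down, so the column and row indices never decrease.
Route from (1,1): right 4 to (1,5), down 4 to (5,5) — 8 moves in all.
Check: all required cells visited.

(1,1) -> (1,2) -> (1,3) -> (1,4) -> (1,5) -> (2,5) -> (3,5) -> (4,5) -> (5,5)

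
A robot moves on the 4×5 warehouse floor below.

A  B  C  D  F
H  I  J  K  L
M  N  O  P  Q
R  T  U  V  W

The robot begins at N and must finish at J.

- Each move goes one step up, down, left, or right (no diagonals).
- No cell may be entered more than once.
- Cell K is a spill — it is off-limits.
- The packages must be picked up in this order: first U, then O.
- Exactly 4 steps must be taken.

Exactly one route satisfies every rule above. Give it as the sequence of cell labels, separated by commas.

The waypoints must appear in the order U, O, with no cell reused.
Route from N: down to T, right to U, 2× up (reaching J) — 4 moves in all.
Check: order respected (U at step 2, O at step 3); 4 moves as required.

N, T, U, O, J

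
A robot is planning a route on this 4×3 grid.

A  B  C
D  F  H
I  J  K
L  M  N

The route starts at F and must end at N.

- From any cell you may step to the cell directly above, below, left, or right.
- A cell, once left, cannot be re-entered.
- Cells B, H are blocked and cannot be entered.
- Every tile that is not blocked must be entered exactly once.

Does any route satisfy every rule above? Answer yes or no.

no

Cell A has only one open neighbour but is neither the start nor the goal, so a Hamiltonian route would have to both enter and leave it through the same neighbour — impossible without revisiting.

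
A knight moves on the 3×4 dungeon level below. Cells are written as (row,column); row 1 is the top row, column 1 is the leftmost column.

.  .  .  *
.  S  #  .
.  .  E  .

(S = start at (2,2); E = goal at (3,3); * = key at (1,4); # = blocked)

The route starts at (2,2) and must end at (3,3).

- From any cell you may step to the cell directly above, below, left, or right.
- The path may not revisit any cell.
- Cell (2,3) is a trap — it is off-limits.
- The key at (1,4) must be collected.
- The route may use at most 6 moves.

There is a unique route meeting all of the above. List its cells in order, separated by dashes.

Any route must reach (1,4) and still end at (3,3) within 6 moves, so the order of the required stops is forced.
Route from (2,2): up to (1,2), 2× right (reaching (1,4)), 2× down (reaching (3,4)), left to (3,3) — 6 moves in all.
Check: all required cells visited; 6 ≤ 6 moves.

(2,2) - (1,2) - (1,3) - (1,4) - (2,4) - (3,4) - (3,3)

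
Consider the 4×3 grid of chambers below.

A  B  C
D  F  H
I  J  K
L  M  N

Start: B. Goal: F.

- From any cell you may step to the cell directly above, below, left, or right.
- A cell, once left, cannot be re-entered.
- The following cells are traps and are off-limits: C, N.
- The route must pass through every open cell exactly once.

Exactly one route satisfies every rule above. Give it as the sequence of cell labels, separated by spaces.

B A D I L M J K H F

Need to visit all 10 open cells exactly once, starting at B and ending at F.
Cell K has only two open neighbours (H and J), so the path must pass straight through it: one of those is the cell it's entered from and the other is where it exits.
Route from B: left to A, 3× down (reaching L), right to M, up to J, right to K, up to H, left to F — 9 moves in all.
Check: all 10 open cells covered.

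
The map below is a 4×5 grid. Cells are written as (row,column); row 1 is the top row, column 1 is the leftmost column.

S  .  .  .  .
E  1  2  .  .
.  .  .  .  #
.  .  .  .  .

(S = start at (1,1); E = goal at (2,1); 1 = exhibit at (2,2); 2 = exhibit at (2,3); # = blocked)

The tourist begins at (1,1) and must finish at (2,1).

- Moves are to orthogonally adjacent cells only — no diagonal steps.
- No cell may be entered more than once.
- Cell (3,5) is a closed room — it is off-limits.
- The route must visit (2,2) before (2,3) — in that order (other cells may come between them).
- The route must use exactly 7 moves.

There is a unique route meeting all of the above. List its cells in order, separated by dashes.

The waypoints must appear in the order (2,2), (2,3), with no cell reused.
Route from (1,1): right 1 to (1,2), down 1 to (2,2), right 1 to (2,3), down 1 to (3,3), left 2 to (3,1), up 1 to (2,1) — 7 moves in all.
Check: order respected (1 at step 2, 2 at step 3); 7 moves as required.

(1,1) - (1,2) - (2,2) - (2,3) - (3,3) - (3,2) - (3,1) - (2,1)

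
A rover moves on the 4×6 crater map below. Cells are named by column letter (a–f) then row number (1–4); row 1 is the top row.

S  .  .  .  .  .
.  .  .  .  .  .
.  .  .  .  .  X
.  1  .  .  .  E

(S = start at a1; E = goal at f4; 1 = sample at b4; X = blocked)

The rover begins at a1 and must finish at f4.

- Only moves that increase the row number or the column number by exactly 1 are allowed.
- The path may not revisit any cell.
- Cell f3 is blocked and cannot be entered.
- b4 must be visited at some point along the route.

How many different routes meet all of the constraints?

A right/down-only route from a1 to f4 makes exactly 3 down-moves and 5 right-moves in some order.
With no other constraints that would be C(8,3) = 56 routes.
Split at b4 and multiply the segment counts (each segment already excludes blocked cells): a1→b4: 4; b4→f4: 1; product = 4.
That gives 4 routes.

4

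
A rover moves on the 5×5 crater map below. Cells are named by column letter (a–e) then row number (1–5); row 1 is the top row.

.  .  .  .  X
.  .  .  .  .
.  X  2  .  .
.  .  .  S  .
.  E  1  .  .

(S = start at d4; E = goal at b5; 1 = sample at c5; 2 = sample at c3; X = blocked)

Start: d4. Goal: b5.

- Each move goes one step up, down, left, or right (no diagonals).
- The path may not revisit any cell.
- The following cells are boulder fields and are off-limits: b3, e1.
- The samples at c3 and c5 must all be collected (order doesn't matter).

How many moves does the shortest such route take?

Any route passes through c3 and c5 in some order between d4 and b5. Summing Manhattan distances along each leg and taking the cheapest ordering (d4 → c3 → c5 → b5) gives a lower bound of 2 + 2 + 1 = 5 moves.
A route of 5 moves achieves this: d4 → d3 → c3 → c4 → c5 → b5.
Since 5 matches the lower bound, it is optimal.

5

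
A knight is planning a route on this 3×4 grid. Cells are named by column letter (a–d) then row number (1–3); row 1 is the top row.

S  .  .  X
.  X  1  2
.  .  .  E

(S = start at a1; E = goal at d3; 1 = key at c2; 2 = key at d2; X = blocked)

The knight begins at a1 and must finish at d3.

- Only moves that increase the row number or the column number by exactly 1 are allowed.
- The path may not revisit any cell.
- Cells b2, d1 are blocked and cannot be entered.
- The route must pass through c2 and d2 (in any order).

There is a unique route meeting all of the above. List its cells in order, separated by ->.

a1 -> b1 -> c1 -> c2 -> d2 -> d3

Moves only go right or down, so the column and row indices never decrease.
Route from a1: right 2 to c1, down 1 to c2, right 1 to d2, down 1 to d3 — 5 moves in all.
Check: all required cells visited.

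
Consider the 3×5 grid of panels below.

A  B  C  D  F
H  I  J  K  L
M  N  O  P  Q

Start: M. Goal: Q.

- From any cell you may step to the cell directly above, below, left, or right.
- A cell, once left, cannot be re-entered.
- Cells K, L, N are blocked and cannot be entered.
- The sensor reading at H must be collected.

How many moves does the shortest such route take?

6

Any route passes through H somewhere between M and Q. Summing Manhattan distances along the two legs (M → H → Q) gives a lower bound of 1 + 5 = 6 moves.
A route of 6 moves achieves this: M → H → I → J → O → P → Q.
Since 6 matches the lower bound, it is optimal.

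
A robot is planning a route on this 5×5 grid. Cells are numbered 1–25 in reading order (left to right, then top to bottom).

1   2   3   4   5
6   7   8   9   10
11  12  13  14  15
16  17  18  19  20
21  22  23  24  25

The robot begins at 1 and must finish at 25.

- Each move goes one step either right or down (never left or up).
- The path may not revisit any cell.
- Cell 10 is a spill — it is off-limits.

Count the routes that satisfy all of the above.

65

A right/down-only route from 1 to 25 makes exactly 4 down-moves and 4 right-moves in some order.
With no other constraints that would be C(8,4) = 70 routes.
Subtract routes through each blocked cell (inclusion–exclusion for overlaps): − through 10: 5 → 65.
That gives 65 routes.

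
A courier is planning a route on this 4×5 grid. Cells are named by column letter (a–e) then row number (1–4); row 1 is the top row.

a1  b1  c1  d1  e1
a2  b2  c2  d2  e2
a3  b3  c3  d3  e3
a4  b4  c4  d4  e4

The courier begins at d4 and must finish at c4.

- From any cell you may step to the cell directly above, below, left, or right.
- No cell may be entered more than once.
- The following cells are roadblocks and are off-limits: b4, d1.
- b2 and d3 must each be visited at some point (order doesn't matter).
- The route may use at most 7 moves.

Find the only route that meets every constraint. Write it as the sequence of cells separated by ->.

The budget equals the shortest possible length, so every move has to be on a shortest route through the required cells.
Route from d4: up 2 to d2, left 2 to b2, down 1 to b3, right 1 to c3, down 1 to c4 — 7 moves in all.
Check: all required cells visited; 7 ≤ 7 moves.

d4 -> d3 -> d2 -> c2 -> b2 -> b3 -> c3 -> c4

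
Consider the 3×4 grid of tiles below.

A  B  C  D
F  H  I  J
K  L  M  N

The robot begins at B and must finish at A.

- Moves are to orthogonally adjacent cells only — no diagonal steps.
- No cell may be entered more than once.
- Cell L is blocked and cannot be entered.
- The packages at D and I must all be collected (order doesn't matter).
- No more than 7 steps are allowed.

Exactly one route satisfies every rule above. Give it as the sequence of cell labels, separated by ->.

B -> C -> D -> J -> I -> H -> F -> A

The budget equals the shortest possible length, so every move has to be on a shortest route through the required cells.
Route from B: 2× right (reaching D), down to J, 3× left (reaching F), up to A — 7 moves in all.
Check: all required cells visited; 7 ≤ 7 moves.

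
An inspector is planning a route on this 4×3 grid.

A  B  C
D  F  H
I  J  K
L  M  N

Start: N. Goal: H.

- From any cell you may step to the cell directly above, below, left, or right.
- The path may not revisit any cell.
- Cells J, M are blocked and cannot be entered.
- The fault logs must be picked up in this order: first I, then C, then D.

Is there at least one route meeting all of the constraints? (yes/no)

Every way from N to I runs through H — but H is where the route must end, so it would be entered once on the way to I and again at the finish.

no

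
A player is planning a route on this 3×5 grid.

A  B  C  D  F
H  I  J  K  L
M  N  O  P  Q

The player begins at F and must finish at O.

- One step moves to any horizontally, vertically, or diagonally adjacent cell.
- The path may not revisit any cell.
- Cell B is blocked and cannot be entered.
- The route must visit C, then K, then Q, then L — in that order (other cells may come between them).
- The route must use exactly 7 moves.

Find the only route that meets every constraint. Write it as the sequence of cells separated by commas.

The waypoints must appear in the order C, K, Q, L, with no cell reused.
Route from F: 2× left (reaching C), 2× down-right (reaching Q), up to L, down-left to P, left to O — 7 moves in all.
Check: order respected (C at step 2, K at step 3, Q at step 4, L at step 5); 7 moves as required.

F, D, C, K, Q, L, P, O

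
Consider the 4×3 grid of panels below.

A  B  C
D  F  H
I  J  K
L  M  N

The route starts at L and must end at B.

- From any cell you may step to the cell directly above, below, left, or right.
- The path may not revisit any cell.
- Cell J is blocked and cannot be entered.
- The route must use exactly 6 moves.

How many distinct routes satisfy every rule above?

3

Need simple routes of exactly 6 moves from L to B (Manhattan distance 4, so 1 moves are spent on a detour and 1 undoing it).
Enumerating: L I D F H C B | L M N K H C B | L M N K H F B.
That gives 3 routes.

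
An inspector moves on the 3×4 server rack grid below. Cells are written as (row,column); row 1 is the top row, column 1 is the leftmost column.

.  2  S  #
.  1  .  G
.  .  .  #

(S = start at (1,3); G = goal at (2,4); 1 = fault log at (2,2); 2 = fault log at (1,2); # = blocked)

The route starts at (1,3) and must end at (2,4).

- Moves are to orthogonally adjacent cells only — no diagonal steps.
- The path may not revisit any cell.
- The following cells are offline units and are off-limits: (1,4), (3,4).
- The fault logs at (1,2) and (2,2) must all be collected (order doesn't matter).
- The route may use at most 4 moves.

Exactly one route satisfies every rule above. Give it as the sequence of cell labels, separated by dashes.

The budget equals the shortest possible length, so every move has to be on a shortest route through the required cells.
Route from (1,3): left to (1,2), down to (2,2), 2× right (reaching (2,4)) — 4 moves in all.
Check: all required cells visited; 4 ≤ 4 moves.

(1,3) - (1,2) - (2,2) - (2,3) - (2,4)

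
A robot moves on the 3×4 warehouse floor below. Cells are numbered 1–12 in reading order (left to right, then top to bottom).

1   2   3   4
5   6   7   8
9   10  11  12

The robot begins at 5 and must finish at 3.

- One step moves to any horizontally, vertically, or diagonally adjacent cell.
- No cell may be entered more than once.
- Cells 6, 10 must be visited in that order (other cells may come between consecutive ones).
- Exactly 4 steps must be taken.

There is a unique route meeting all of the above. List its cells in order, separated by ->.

5 -> 6 -> 10 -> 7 -> 3

The waypoints must appear in the order 6, 10, with no cell reused.
Route from 5: right to 6, down to 10, up-right to 7, up to 3 — 4 moves in all.
Check: order respected (6 at step 1, 10 at step 2); 4 moves as required.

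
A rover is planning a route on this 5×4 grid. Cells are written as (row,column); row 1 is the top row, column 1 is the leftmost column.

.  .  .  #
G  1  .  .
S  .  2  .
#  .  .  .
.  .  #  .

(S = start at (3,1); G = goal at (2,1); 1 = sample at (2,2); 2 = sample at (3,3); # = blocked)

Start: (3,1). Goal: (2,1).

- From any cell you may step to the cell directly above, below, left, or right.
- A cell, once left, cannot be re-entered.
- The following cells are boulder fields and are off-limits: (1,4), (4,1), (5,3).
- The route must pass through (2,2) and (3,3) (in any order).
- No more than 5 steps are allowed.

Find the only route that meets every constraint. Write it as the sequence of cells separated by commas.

The 5-move cap with required stops at (2,2), (3,3) leaves no slack for detours.
Route from (3,1): right 2 to (3,3), up 1 to (2,3), left 2 to (2,1) — 5 moves in all.
Check: all required cells visited; 5 ≤ 5 moves.

(3,1), (3,2), (3,3), (2,3), (2,2), (2,1)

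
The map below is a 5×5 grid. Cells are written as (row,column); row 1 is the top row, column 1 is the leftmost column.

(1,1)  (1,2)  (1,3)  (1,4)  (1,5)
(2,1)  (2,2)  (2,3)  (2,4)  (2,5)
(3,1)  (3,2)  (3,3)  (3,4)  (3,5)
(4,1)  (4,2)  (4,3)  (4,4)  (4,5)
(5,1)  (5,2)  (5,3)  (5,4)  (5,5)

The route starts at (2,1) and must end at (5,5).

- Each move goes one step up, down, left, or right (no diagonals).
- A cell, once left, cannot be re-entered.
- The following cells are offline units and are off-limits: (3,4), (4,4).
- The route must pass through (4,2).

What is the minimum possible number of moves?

Any route passes through (4,2) somewhere between (2,1) and (5,5). Summing Manhattan distances along the two legs ((2,1) → (4,2) → (5,5)) gives a lower bound of 3 + 4 = 7 moves.
A route of 7 moves achieves this: (2,1) → (3,1) → (4,1) → (4,2) → (5,2) → (5,3) → (5,4) → (5,5).
Since 7 matches the lower bound, it is optimal.

7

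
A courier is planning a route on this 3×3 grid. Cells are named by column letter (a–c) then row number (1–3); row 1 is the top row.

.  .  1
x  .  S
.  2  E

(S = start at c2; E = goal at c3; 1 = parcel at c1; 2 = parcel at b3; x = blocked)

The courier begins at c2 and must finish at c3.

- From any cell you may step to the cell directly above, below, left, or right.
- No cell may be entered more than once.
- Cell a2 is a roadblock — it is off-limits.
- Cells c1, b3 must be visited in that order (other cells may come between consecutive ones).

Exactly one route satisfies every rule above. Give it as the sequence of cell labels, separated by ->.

c2 -> c1 -> b1 -> b2 -> b3 -> c3

The waypoints must appear in the order c1, b3, with no cell reused.
Route from c2: up 1 to c1, left 1 to b1, down 2 to b3, right 1 to c3 — 5 moves in all.
Check: order respected (1 at step 1, 2 at step 4).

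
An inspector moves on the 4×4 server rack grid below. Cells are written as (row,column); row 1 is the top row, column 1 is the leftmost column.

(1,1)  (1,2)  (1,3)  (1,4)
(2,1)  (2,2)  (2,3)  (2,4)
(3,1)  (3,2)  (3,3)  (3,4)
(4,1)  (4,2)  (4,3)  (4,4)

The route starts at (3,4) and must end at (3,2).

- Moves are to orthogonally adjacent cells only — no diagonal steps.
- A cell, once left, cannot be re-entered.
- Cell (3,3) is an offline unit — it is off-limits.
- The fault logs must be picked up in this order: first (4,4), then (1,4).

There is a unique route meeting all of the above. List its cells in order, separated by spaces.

The waypoints must appear in the order (4,4), (1,4), with no cell reused.
Route from (3,4): down 1 to (4,4), left 3 to (4,1), up 3 to (1,1), right 3 to (1,4), down 1 to (2,4), left 2 to (2,2), down 1 to (3,2) — 14 moves in all.
Check: order respected ((4,4) at step 1, (1,4) at step 10).

(3,4) (4,4) (4,3) (4,2) (4,1) (3,1) (2,1) (1,1) (1,2) (1,3) (1,4) (2,4) (2,3) (2,2) (3,2)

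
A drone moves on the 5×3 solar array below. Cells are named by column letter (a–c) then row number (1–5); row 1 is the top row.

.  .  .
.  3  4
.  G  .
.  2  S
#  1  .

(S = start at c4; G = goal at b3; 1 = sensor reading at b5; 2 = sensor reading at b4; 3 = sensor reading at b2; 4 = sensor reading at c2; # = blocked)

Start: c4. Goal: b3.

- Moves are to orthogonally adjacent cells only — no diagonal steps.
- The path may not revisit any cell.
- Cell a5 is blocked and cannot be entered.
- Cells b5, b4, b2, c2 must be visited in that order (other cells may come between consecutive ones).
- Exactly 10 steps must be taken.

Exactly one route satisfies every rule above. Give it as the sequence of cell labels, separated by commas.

c4, c5, b5, b4, a4, a3, a2, b2, c2, c3, b3

The waypoints must appear in the order b5, b4, b2, c2, with no cell reused.
Route from c4: down 1 to c5, left 1 to b5, up 1 to b4, left 1 to a4, up 2 to a2, right 2 to c2, down 1 to c3, left 1 to b3 — 10 moves in all.
Check: order respected (1 at step 2, 2 at step 3, 3 at step 7, 4 at step 8); 10 moves as required.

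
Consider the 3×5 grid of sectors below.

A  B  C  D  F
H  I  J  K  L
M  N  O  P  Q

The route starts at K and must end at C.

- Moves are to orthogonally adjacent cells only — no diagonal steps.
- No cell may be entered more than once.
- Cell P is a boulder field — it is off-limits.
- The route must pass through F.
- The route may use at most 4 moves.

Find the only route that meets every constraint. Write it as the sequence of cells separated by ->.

The 4-move cap with required stops at F leaves no slack for detours.
Route from K: right 1 to L, up 1 to F, left 2 to C — 4 moves in all.
Check: all required cells visited; 4 ≤ 4 moves.

K -> L -> F -> D -> C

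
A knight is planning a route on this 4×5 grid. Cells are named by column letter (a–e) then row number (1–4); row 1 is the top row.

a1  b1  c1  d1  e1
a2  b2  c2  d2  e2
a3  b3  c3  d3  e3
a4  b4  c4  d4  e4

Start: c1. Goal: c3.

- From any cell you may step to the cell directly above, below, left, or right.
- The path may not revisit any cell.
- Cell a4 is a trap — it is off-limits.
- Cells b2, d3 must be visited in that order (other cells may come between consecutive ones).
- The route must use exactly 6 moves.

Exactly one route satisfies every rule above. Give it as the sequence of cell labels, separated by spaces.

c1 b1 b2 c2 d2 d3 c3

The waypoints must appear in the order b2, d3, with no cell reused.
Route from c1: left to b1, down to b2, 2× right (reaching d2), down to d3, left to c3 — 6 moves in all.
Check: order respected (b2 at step 2, d3 at step 5); 6 moves as required.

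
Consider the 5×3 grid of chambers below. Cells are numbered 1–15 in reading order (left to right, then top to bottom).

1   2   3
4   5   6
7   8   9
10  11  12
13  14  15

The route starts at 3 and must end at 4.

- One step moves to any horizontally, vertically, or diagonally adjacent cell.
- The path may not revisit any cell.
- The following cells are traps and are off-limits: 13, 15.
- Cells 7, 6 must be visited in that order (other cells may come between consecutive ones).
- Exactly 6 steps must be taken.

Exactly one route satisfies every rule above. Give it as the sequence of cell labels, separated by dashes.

The waypoints must appear in the order 7, 6, with no cell reused.
Route from 3: down-left 2 to 7, right 1 to 8, up-right 1 to 6, up-left 1 to 2, down-left 1 to 4 — 6 moves in all.
Check: order respected (7 at step 2, 6 at step 4); 6 moves as required.

3 - 5 - 7 - 8 - 6 - 2 - 4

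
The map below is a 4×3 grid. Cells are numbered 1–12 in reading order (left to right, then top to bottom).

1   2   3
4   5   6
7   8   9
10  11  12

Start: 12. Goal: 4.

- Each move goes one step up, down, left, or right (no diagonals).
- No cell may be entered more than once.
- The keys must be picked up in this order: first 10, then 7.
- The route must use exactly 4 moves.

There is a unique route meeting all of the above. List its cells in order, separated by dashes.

The waypoints must appear in the order 10, 7, with no cell reused.
Route from 12: 2× left (reaching 10), 2× up (reaching 4) — 4 moves in all.
Check: order respected (10 at step 2, 7 at step 3); 4 moves as required.

12 - 11 - 10 - 7 - 4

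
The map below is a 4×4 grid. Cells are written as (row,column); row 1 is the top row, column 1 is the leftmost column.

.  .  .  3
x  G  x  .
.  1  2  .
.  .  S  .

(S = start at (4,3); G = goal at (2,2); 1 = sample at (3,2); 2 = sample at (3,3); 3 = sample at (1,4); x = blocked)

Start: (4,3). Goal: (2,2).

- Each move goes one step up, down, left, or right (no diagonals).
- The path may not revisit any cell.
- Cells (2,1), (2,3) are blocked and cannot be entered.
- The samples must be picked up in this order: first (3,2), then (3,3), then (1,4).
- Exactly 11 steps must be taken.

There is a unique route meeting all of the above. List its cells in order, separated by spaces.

(4,3) (4,2) (4,1) (3,1) (3,2) (3,3) (3,4) (2,4) (1,4) (1,3) (1,2) (2,2)

The waypoints must appear in the order (3,2), (3,3), (1,4), with no cell reused.
Route from (4,3): left 2 to (4,1), up 1 to (3,1), right 3 to (3,4), up 2 to (1,4), left 2 to (1,2), down 1 to (2,2) — 11 moves in all.
Check: order respected (1 at step 4, 2 at step 5, 3 at step 8); 11 moves as required.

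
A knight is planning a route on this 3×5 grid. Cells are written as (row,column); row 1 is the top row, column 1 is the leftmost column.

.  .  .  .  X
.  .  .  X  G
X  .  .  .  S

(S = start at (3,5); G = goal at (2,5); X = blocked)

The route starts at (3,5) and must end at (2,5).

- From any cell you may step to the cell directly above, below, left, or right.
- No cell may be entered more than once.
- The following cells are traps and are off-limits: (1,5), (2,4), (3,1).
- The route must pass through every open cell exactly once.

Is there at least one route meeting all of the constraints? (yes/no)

no

Cell (1,4) has only one open neighbour but is neither the start nor the goal, so a Hamiltonian route would have to both enter and leave it through the same neighbour — impossible without revisiting.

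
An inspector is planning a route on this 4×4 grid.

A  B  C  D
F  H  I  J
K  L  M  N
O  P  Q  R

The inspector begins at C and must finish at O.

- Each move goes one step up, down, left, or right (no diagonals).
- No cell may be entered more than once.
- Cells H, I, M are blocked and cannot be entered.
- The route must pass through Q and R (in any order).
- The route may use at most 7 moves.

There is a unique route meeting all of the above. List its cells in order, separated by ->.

The 7-move cap with required stops at Q, R leaves no slack for detours.
Route from C: right 1 to D, down 3 to R, left 3 to O — 7 moves in all.
Check: all required cells visited; 7 ≤ 7 moves.

C -> D -> J -> N -> R -> Q -> P -> O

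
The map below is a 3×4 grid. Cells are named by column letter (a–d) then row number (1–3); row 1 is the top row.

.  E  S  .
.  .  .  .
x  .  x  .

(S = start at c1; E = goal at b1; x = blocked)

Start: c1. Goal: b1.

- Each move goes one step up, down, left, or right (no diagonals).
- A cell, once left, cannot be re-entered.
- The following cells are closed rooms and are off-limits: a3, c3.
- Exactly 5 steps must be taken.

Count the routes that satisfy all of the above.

2

Need simple routes of exactly 5 moves from c1 to b1 (Manhattan distance 1, so 2 moves are spent on a detour and 2 undoing it).
Enumerating: c1 c2 b2 a2 a1 b1 | c1 d1 d2 c2 b2 b1.
That gives 2 routes.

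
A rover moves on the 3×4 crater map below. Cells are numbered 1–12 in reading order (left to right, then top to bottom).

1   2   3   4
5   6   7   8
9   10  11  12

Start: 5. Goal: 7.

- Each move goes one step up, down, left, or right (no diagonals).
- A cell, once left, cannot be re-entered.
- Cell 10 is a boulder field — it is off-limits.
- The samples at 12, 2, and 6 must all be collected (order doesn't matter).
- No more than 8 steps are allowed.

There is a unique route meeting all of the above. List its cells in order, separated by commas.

5, 6, 2, 3, 4, 8, 12, 11, 7

Any route must reach 12, 2, and 6 and still end at 7 within 8 moves, so the order of the required stops is forced.
Route from 5: right to 6, up to 2, 2× right (reaching 4), 2× down (reaching 12), left to 11, up to 7 — 8 moves in all.
Check: all required cells visited; 8 ≤ 8 moves.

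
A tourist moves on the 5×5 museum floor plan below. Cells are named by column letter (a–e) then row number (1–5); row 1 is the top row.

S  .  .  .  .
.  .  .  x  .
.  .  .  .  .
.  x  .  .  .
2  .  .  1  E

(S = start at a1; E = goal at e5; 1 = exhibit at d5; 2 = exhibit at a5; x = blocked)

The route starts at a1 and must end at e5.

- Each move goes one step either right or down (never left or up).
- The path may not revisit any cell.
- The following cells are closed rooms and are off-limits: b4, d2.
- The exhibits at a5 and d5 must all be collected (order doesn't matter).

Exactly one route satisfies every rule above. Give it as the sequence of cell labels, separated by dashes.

a1 - a2 - a3 - a4 - a5 - b5 - c5 - d5 - e5

Moves only go right or down, so the column and row indices never decrease.
Route from a1: down 4 to a5, right 4 to e5 — 8 moves in all.
Check: all required cells visited.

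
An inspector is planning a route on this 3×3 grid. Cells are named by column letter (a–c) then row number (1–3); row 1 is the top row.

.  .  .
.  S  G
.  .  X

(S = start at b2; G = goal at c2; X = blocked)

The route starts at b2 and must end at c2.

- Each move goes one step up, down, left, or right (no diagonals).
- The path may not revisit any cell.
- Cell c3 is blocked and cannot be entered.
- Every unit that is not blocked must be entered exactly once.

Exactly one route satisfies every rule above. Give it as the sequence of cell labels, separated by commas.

b2, b3, a3, a2, a1, b1, c1, c2

Need to visit all 8 open cells exactly once, starting at b2 and ending at c2.
Route from b2: down to b3, left to a3, 2× up (reaching a1), 2× right (reaching c1), down to c2 — 7 moves in all.
Check: all 8 open cells covered.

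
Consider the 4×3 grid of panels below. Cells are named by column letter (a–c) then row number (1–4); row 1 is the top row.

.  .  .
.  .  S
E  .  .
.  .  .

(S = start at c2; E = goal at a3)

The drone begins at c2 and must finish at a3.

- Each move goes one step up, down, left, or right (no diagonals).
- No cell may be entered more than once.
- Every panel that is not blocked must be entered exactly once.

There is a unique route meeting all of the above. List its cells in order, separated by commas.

c2, c1, b1, a1, a2, b2, b3, c3, c4, b4, a4, a3

Need to visit all 12 open cells exactly once, starting at c2 and ending at a3.
Route from c2: up to c1, 2× left (reaching a1), down to a2, right to b2, down to b3, right to c3, down to c4, 2× left (reaching a4), up to a3 — 11 moves in all.
Check: all 12 open cells covered.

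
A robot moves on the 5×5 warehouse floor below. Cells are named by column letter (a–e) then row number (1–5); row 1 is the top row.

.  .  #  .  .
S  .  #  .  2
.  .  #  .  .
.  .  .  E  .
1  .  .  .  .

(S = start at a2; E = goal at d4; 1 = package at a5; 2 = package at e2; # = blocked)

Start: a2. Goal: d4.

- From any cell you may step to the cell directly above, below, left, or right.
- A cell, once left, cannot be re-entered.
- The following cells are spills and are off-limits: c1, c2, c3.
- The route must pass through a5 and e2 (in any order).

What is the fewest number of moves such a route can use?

13

Any route passes through a5 and e2 in some order between a2 and d4. Summing Manhattan distances along each leg and taking the cheapest ordering (a2 → a5 → e2 → d4) gives a lower bound of 3 + 7 + 3 = 13 moves.
A route of 13 moves achieves this: a2 → a3 → a4 → a5 → b5 → c5 → d5 → e5 → e4 → e3 → e2 → d2 → d3 → d4.
Since 13 matches the lower bound, it is optimal.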